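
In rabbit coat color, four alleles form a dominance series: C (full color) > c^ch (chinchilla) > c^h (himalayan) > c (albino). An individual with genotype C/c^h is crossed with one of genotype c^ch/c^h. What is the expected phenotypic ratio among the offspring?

Cross: C/c^h × c^ch/c^h
Allele dominance: C > c^ch > c^h > c
Offspring genotypes: 1 C/c^ch, 1 C/c^h, 1 c^ch/c^h, 1 c^h/c^h
Phenotype counts: 2 full color, 1 chinchilla, 1 himalayan
Ratio: 2 full color : 1 chinchilla : 1 himalayan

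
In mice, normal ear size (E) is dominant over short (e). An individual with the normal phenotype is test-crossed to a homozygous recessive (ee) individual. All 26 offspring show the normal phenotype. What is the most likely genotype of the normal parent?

Test cross: ? × ee
All offspring are normal.
If the unknown parent were heterozygous (Ee), about half of 26 offspring would be short; none are. The unknown parent is most likely homozygous dominant (EE).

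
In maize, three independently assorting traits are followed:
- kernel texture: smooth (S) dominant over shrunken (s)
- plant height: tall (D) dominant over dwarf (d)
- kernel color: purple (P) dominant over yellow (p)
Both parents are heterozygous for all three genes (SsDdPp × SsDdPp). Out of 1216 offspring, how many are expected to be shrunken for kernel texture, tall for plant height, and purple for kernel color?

Trihybrid cross: SsDdPp × SsDdPp
Each trait segregates independently with a 3:1 phenotypic ratio, so each gene contributes 3/4 (dominant) or 1/4 (recessive).
Target: shrunken (kernel texture), tall (plant height), purple (kernel color)
Probability = product of independent per-trait probabilities
= 1/4 × 3/4 × 3/4 = 9/64
Expected count = 9/64 × 1216 = 171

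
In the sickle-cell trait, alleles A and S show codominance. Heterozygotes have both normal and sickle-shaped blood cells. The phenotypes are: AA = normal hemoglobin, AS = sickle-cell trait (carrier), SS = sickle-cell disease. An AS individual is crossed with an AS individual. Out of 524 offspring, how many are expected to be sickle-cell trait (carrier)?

Punnett square for AS × AS:
Offspring genotypes: 1 AA, 2 AS, 1 SS
Phenotype counts: 1 normal hemoglobin, 2 sickle-cell trait (carrier), 1 sickle-cell disease
sickle-cell trait (carrier): 2 out of 4 → fraction 1/2
Expected count = 1/2 × 524 = 262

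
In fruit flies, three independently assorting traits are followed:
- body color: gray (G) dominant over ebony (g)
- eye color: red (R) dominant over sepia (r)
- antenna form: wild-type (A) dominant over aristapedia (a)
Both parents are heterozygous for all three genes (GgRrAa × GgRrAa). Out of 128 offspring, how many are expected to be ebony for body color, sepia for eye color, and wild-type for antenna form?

Trihybrid cross: GgRrAa × GgRrAa
Each trait segregates independently with a 3:1 phenotypic ratio, so each gene contributes 3/4 (dominant) or 1/4 (recessive).
Target: ebony (body color), sepia (eye color), wild-type (antenna form)
Probability = product of independent per-trait probabilities
= 1/4 × 1/4 × 3/4 = 3/64
Expected count = 3/64 × 128 = 6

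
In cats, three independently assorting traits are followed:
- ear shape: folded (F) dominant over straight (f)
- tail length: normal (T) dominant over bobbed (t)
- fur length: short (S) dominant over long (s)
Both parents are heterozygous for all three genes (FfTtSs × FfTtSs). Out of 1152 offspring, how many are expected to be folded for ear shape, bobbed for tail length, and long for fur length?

Trihybrid cross: FfTtSs × FfTtSs
Each trait segregates independently with a 3:1 phenotypic ratio, so each gene contributes 3/4 (dominant) or 1/4 (recessive).
Target: folded (ear shape), bobbed (tail length), long (fur length)
Probability = product of independent per-trait probabilities
= 3/4 × 1/4 × 1/4 = 3/64
Expected count = 3/64 × 1152 = 54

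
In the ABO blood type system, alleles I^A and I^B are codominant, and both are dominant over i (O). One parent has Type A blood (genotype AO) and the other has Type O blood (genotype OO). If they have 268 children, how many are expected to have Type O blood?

Cross: AO × OO
Possible offspring genotypes: 2 AO, 2 OO
Blood type counts: 2 Type A, 2 Type O
Probability of Type O: 2/4 = 1/2
Expected count = 1/2 × 268 = 134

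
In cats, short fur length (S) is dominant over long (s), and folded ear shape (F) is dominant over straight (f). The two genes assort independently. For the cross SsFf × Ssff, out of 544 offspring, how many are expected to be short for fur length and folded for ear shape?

Dihybrid cross SsFf × Ssff — consider each gene separately:
fur length: Ss × Ss → 1 SS, 2 Ss, 1 ss → 3 S_ : 1 ss (out of 4)
ear shape: Ff × ff → 2 Ff, 2 ff → 2 F_ : 2 ff (out of 4)
Looking for: short (S_) and folded (F_)
P(short) = 3/4, P(folded) = 2/4
P(both) = 3/4 × 2/4 = 6/16 = 3/8
Expected count = 3/8 × 544 = 204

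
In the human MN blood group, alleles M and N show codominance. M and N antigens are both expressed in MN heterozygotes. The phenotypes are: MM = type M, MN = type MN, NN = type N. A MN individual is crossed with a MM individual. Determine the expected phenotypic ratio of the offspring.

Punnett square for MN × MM:
Offspring genotypes: 2 MM, 2 MN
Phenotype counts: 2 type M, 2 type MN
Ratio: 1 type M : 1 type MN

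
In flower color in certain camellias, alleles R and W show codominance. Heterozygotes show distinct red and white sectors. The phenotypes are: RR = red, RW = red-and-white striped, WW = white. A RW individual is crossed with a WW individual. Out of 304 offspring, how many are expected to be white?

Punnett square for RW × WW:
Offspring genotypes: 2 RW, 2 WW
Phenotype counts: 2 red-and-white striped, 2 white
white: 2 out of 4 → fraction 1/2
Expected count = 1/2 × 304 = 152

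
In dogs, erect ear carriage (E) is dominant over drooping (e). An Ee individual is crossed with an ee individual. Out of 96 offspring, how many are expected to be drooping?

Punnett square for Ee × ee:
Offspring genotypes: 2 Ee, 2 ee
erect: 2, drooping: 2
drooping: 2 out of 4 → fraction 1/2
Expected count = 1/2 × 96 = 48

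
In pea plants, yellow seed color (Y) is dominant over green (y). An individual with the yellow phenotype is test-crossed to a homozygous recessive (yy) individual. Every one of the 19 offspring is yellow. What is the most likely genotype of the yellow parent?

Test cross: ? × yy
All offspring are yellow.
If the unknown parent were heterozygous (Yy), about half of 19 offspring would be green; none are. The unknown parent is most likely homozygous dominant (YY).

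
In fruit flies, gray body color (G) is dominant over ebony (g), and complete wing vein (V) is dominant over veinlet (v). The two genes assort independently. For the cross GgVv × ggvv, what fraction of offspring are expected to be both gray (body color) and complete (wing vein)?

Dihybrid cross GgVv × ggvv — consider each gene separately:
body color: Gg × gg → 2 Gg, 2 gg → 2 G_ : 2 gg (out of 4)
wing vein: Vv × vv → 2 Vv, 2 vv → 2 V_ : 2 vv (out of 4)
Looking for: gray (G_) and complete (V_)
P(gray) = 2/4, P(complete) = 2/4
P(both) = 2/4 × 2/4 = 4/16 = 1/4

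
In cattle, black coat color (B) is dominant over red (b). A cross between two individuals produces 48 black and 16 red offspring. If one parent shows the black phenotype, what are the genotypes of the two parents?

Observed offspring: 48 black, 16 red
The observed ratio simplifies to 3:1. Red (bb) offspring appear, so each parent must contribute one b allele. The parent stated to show black carries B, so it is Bb. The other parent is then either Bb or bb: Bb × bb would give a 1:1 split, whereas Bb × Bb gives 3:1 — matching the data. So both parents are heterozygous (Bb × Bb).
Parent genotypes: Bb × Bb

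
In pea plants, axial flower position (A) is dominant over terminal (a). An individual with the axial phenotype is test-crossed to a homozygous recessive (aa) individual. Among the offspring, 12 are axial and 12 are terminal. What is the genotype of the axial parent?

Test cross: ? × aa
Offspring: 12 axial, 12 terminal — approximately 1:1.
A 1:1 ratio in a test cross indicates the unknown parent is heterozygous (Aa).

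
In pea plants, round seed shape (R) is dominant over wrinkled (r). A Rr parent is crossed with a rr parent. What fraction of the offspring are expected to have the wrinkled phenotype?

Punnett square for Rr × rr:
Offspring genotypes: 2 Rr, 2 rr
Total offspring: 4
Count with target: 2
Probability: 2/4 = 1/2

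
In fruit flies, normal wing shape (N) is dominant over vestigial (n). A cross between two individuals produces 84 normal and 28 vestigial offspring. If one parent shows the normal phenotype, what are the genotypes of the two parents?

Observed offspring: 84 normal, 28 vestigial
The observed ratio simplifies to 3:1. Vestigial (nn) offspring appear, so each parent must contribute one n allele. The parent stated to show normal carries N, so it is Nn. The other parent is then either Nn or nn: Nn × nn would give a 1:1 split, whereas Nn × Nn gives 3:1 — matching the data. So both parents are heterozygous (Nn × Nn).
Parent genotypes: Nn × Nn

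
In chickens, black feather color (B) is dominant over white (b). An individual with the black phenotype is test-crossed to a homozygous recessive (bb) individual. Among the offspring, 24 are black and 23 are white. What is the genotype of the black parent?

Test cross: ? × bb
Offspring: 24 black, 23 white — approximately 1:1.
A 1:1 ratio in a test cross indicates the unknown parent is heterozygous (Bb).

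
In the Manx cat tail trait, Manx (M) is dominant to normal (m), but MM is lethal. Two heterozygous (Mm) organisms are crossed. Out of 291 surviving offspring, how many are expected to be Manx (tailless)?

Cross: Mm × Mm
Punnett square offspring (before lethality): 1 MM, 2 Mm, 1 mm
The MM genotype is lethal (embryos die); surviving offspring: 2 Mm, 1 mm
Manx (tailless): 2 out of 3 → fraction 2/3
Expected count = 2/3 × 291 = 194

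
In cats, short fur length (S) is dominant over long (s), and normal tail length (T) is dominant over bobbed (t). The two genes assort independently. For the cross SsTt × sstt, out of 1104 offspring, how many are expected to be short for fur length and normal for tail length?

Dihybrid cross SsTt × sstt — consider each gene separately:
fur length: Ss × ss → 2 Ss, 2 ss → 2 S_ : 2 ss (out of 4)
tail length: Tt × tt → 2 Tt, 2 tt → 2 T_ : 2 tt (out of 4)
Looking for: short (S_) and normal (T_)
P(short) = 2/4, P(normal) = 2/4
P(both) = 2/4 × 2/4 = 4/16 = 1/4
Expected count = 1/4 × 1104 = 276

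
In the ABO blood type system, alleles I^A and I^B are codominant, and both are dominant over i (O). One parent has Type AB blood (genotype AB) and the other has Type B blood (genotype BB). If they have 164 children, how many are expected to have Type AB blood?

Cross: AB × BB
Possible offspring genotypes: 2 AB, 2 BB
Blood type counts: 2 Type AB, 2 Type B
Probability of Type AB: 2/4 = 1/2
Expected count = 1/2 × 164 = 82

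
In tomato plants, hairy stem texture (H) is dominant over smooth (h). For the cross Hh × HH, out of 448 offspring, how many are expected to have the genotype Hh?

Punnett square for Hh × HH:
Offspring genotypes: 2 HH, 2 Hh
Total offspring: 4
Count with target: 2
Probability: 2/4 = 1/2
Expected count = 1/2 × 448 = 224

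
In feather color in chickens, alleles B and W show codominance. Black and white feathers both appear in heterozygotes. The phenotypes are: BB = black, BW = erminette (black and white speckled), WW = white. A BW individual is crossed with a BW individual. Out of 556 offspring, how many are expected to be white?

Punnett square for BW × BW:
Offspring genotypes: 1 BB, 2 BW, 1 WW
Phenotype counts: 1 black, 2 erminette (black and white speckled), 1 white
white: 1 out of 4 → fraction 1/4
Expected count = 1/4 × 556 = 139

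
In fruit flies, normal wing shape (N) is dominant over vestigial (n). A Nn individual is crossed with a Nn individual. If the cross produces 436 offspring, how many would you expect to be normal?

Punnett square for Nn × Nn:
Offspring genotypes: 1 NN, 2 Nn, 1 nn
normal: 3, vestigial: 1
normal: 3 out of 4 → fraction 3/4
Expected count = 3/4 × 436 = 327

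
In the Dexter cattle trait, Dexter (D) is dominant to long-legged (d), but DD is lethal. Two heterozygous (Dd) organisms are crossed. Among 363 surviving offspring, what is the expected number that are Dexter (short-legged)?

Cross: Dd × Dd
Punnett square offspring (before lethality): 1 DD, 2 Dd, 1 dd
The DD genotype is lethal (embryos die); surviving offspring: 2 Dd, 1 dd
Dexter (short-legged): 2 out of 3 → fraction 2/3
Expected count = 2/3 × 363 = 242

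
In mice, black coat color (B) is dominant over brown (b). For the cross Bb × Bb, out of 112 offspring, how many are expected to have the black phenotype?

Punnett square for Bb × Bb:
Offspring genotypes: 1 BB, 2 Bb, 1 bb
Total offspring: 4
Count with target: 3
Probability: 3/4
Expected count = 3/4 × 112 = 84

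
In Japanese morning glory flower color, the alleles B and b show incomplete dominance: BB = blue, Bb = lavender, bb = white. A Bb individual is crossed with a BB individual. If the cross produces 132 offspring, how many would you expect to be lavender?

Punnett square for Bb × BB:
Offspring genotypes: 2 BB, 2 Bb
Phenotype counts: 2 blue, 2 lavender
lavender: 2 out of 4 → fraction 1/2
Expected count = 1/2 × 132 = 66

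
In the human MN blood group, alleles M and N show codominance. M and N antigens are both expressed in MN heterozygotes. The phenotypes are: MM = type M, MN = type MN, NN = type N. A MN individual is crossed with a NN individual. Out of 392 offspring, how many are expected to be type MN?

Punnett square for MN × NN:
Offspring genotypes: 2 MN, 2 NN
Phenotype counts: 2 type MN, 2 type N
type MN: 2 out of 4 → fraction 1/2
Expected count = 1/2 × 392 = 196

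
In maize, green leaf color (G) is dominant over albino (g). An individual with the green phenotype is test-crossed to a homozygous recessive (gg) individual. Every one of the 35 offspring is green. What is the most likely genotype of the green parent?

Test cross: ? × gg
All offspring are green.
If the unknown parent were heterozygous (Gg), about half of 35 offspring would be albino; none are. The unknown parent is most likely homozygous dominant (GG).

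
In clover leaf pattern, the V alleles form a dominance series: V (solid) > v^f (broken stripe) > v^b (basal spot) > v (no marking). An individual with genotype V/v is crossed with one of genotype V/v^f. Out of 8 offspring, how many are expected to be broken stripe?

Cross: V/v × V/v^f
Allele dominance: V > v^f > v^b > v
Offspring genotypes: 1 V/V, 1 V/v^f, 1 V/v, 1 v^f/v
Phenotype counts: 3 solid, 1 broken stripe
broken stripe: 1 out of 4 → fraction 1/4
Expected count = 1/4 × 8 = 2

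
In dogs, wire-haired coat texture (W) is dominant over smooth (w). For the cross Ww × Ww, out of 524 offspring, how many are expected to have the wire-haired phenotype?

Punnett square for Ww × Ww:
Offspring genotypes: 1 WW, 2 Ww, 1 ww
Total offspring: 4
Count with target: 3
Probability: 3/4
Expected count = 3/4 × 524 = 393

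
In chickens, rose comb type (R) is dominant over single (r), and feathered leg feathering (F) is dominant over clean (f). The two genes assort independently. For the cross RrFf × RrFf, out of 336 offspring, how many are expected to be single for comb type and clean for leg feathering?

Dihybrid cross RrFf × RrFf — consider each gene separately:
comb type: Rr × Rr → 1 RR, 2 Rr, 1 rr → 3 R_ : 1 rr (out of 4)
leg feathering: Ff × Ff → 1 FF, 2 Ff, 1 ff → 3 F_ : 1 ff (out of 4)
Looking for: single (rr) and clean (ff)
P(single) = 1/4, P(clean) = 1/4
P(both) = 1/4 × 1/4 = 1/16
Expected count = 1/16 × 336 = 21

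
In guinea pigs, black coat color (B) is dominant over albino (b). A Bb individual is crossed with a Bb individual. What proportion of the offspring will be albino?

Punnett square for Bb × Bb:
Offspring genotypes: 1 BB, 2 Bb, 1 bb
black: 3, albino: 1
albino: 1 out of 4
Probability: 1/4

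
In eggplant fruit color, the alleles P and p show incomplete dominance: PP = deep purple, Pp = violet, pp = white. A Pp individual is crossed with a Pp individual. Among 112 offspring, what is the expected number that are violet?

Punnett square for Pp × Pp:
Offspring genotypes: 1 PP, 2 Pp, 1 pp
Phenotype counts: 1 deep purple, 2 violet, 1 white
violet: 2 out of 4 → fraction 1/2
Expected count = 1/2 × 112 = 56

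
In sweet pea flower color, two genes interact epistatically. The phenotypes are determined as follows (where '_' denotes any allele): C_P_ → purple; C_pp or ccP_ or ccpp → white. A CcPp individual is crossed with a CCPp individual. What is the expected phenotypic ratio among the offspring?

Cross: CcPp × CCPp — consider each gene separately:
C gene: Cc × CC → 2 CC, 2 Cc → 4 C_ (out of 4)
P gene: Pp × Pp → 1 PP, 2 Pp, 1 pp → 3 P_ : 1 pp (out of 4)
Genotype classes (out of 4 × 4 = 16): C_P_ = 4×3 = 12; C_pp = 4×1 = 4
Apply the phenotype rules: C_P_ (12) → purple; C_pp (4) → white
Phenotype counts (out of 16): 12 purple, 4 white
Ratio: 3 purple : 1 white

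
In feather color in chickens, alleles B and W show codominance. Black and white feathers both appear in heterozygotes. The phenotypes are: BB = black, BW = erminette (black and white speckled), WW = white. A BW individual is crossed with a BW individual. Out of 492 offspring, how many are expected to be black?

Punnett square for BW × BW:
Offspring genotypes: 1 BB, 2 BW, 1 WW
Phenotype counts: 1 black, 2 erminette (black and white speckled), 1 white
black: 1 out of 4 → fraction 1/4
Expected count = 1/4 × 492 = 123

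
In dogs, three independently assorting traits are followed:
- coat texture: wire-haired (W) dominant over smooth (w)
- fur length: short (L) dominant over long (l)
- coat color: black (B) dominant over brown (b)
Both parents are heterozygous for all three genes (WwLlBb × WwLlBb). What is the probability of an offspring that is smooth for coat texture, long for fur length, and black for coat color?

Trihybrid cross: WwLlBb × WwLlBb
Each trait segregates independently with a 3:1 phenotypic ratio, so each gene contributes 3/4 (dominant) or 1/4 (recessive).
Target: smooth (coat texture), long (fur length), black (coat color)
Probability = product of independent per-trait probabilities
= 1/4 × 1/4 × 3/4 = 3/64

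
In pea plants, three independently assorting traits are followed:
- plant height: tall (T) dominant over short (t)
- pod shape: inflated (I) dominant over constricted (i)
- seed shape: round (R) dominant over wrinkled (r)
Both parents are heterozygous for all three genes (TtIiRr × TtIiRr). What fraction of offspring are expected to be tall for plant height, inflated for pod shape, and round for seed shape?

Trihybrid cross: TtIiRr × TtIiRr
Each trait segregates independently with a 3:1 phenotypic ratio, so each gene contributes 3/4 (dominant) or 1/4 (recessive).
Target: tall (plant height), inflated (pod shape), round (seed shape)
Probability = product of independent per-trait probabilities
= 3/4 × 3/4 × 3/4 = 27/64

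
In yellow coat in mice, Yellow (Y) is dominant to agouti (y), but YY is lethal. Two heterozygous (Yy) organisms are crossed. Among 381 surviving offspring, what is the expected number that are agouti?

Cross: Yy × Yy
Punnett square offspring (before lethality): 1 YY, 2 Yy, 1 yy
The YY genotype is lethal (embryos die); surviving offspring: 2 Yy, 1 yy
agouti: 1 out of 3 → fraction 1/3
Expected count = 1/3 × 381 = 127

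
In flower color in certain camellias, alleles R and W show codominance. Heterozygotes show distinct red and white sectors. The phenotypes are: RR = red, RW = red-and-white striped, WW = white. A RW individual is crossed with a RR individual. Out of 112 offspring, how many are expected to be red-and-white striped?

Punnett square for RW × RR:
Offspring genotypes: 2 RR, 2 RW
Phenotype counts: 2 red, 2 red-and-white striped
red-and-white striped: 2 out of 4 → fraction 1/2
Expected count = 1/2 × 112 = 56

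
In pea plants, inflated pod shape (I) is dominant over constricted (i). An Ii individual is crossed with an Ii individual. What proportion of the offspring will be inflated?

Punnett square for Ii × Ii:
Offspring genotypes: 1 II, 2 Ii, 1 ii
inflated: 3, constricted: 1
inflated: 3 out of 4
Probability: 3/4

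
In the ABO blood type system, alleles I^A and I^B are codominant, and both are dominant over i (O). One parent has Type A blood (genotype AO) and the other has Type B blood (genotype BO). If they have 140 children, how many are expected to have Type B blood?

Cross: AO × BO
Possible offspring genotypes: 1 AB, 1 AO, 1 BO, 1 OO
Blood type counts: 1 Type AB, 1 Type A, 1 Type B, 1 Type O
Probability of Type B: 1/4
Expected count = 1/4 × 140 = 35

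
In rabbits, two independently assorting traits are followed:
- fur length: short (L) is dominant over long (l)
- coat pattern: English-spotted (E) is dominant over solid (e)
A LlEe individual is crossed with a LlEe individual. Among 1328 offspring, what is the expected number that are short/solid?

Dihybrid cross LlEe × LlEe — consider each gene separately:
fur length: Ll × Ll → 1 LL, 2 Ll, 1 ll → 3 L_ : 1 ll (out of 4)
coat pattern: Ee × Ee → 1 EE, 2 Ee, 1 ee → 3 E_ : 1 ee (out of 4)
Combine (counts out of 4 × 4 = 16): short/English-spotted (L_E_) = 3×3 = 9; short/solid (L_ee) = 3×1 = 3; long/English-spotted (llE_) = 1×3 = 3; long/solid (llee) = 1×1 = 1
Phenotype counts (out of 16): 9 short/English-spotted, 3 short/solid, 3 long/English-spotted, 1 long/solid
short/solid: 3 out of 16 → fraction 3/16
Expected count = 3/16 × 1328 = 249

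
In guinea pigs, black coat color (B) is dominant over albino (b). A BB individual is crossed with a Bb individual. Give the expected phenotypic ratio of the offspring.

Punnett square for BB × Bb:
Offspring genotypes: 2 BB, 2 Bb
black: 4, albino: 0
Ratio: all black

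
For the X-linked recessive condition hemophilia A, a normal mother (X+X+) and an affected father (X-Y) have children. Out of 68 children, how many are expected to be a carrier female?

Cross: X+X+ × X-Y
Offspring: 2 X+X-, 2 X+Y
Probability of a carrier female: 2/4 = 1/2
Expected count = 1/2 × 68 = 34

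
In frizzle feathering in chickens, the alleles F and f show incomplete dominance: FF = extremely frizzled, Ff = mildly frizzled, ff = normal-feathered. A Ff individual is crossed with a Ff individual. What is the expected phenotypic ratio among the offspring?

Punnett square for Ff × Ff:
Offspring genotypes: 1 FF, 2 Ff, 1 ff
Phenotype counts: 1 extremely frizzled, 2 mildly frizzled, 1 normal-feathered
Ratio: 1 extremely frizzled : 2 mildly frizzled : 1 normal-feathered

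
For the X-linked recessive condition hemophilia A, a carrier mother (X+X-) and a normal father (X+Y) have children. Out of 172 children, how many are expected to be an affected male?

Cross: X+X- × X+Y
Offspring: 1 X+X+, 1 X+Y, 1 X+X-, 1 X-Y
Probability of an affected male: 1/4
Expected count = 1/4 × 172 = 43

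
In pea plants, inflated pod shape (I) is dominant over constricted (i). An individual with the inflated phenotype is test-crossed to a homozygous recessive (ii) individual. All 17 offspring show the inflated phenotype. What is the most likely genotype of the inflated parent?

Test cross: ? × ii
All offspring are inflated.
If the unknown parent were heterozygous (Ii), about half of 17 offspring would be constricted; none are. The unknown parent is most likely homozygous dominant (II).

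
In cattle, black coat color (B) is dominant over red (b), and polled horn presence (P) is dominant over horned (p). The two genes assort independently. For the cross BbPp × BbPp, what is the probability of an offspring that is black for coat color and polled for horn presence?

Dihybrid cross BbPp × BbPp — consider each gene separately:
coat color: Bb × Bb → 1 BB, 2 Bb, 1 bb → 3 B_ : 1 bb (out of 4)
horn presence: Pp × Pp → 1 PP, 2 Pp, 1 pp → 3 P_ : 1 pp (out of 4)
Looking for: black (B_) and polled (P_)
P(black) = 3/4, P(polled) = 3/4
P(both) = 3/4 × 3/4 = 9/16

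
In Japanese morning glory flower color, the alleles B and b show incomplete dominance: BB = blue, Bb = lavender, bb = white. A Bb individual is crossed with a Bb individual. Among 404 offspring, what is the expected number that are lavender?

Punnett square for Bb × Bb:
Offspring genotypes: 1 BB, 2 Bb, 1 bb
Phenotype counts: 1 blue, 2 lavender, 1 white
lavender: 2 out of 4 → fraction 1/2
Expected count = 1/2 × 404 = 202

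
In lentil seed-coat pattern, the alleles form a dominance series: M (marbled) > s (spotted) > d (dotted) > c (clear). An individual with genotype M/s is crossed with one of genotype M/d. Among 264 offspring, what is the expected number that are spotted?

Cross: M/s × M/d
Allele dominance: M > s > d > c
Offspring genotypes: 1 M/M, 1 M/d, 1 M/s, 1 s/d
Phenotype counts: 3 marbled, 1 spotted
spotted: 1 out of 4 → fraction 1/4
Expected count = 1/4 × 264 = 66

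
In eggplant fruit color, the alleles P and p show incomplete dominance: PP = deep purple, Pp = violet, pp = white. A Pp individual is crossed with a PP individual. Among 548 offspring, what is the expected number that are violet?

Punnett square for Pp × PP:
Offspring genotypes: 2 PP, 2 Pp
Phenotype counts: 2 deep purple, 2 violet
violet: 2 out of 4 → fraction 1/2
Expected count = 1/2 × 548 = 274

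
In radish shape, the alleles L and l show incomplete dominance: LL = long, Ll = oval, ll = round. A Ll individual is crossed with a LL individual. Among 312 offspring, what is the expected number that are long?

Punnett square for Ll × LL:
Offspring genotypes: 2 LL, 2 Ll
Phenotype counts: 2 long, 2 oval
long: 2 out of 4 → fraction 1/2
Expected count = 1/2 × 312 = 156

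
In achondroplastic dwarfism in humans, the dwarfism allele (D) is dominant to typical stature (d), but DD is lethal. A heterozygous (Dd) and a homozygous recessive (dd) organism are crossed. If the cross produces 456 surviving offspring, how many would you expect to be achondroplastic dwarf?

Cross: Dd × dd
Punnett square offspring (before lethality): 2 Dd, 2 dd
No DD offspring are produced in this cross.
achondroplastic dwarf: 2 out of 4 → fraction 1/2
Expected count = 1/2 × 456 = 228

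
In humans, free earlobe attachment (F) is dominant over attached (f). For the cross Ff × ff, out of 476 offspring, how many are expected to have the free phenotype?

Punnett square for Ff × ff:
Offspring genotypes: 2 Ff, 2 ff
Total offspring: 4
Count with target: 2
Probability: 2/4 = 1/2
Expected count = 1/2 × 476 = 238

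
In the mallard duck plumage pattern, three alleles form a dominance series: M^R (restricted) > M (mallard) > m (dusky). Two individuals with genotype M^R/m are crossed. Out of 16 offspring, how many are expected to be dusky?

Cross: M^R/m × M^R/m
Allele dominance: M^R > M > m
Offspring genotypes: 1 M^R/M^R, 2 M^R/m, 1 m/m
Phenotype counts: 3 restricted, 1 dusky
dusky: 1 out of 4 → fraction 1/4
Expected count = 1/4 × 16 = 4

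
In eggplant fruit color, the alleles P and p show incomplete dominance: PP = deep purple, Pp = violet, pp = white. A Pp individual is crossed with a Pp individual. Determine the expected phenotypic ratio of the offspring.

Punnett square for Pp × Pp:
Offspring genotypes: 1 PP, 2 Pp, 1 pp
Phenotype counts: 1 deep purple, 2 violet, 1 white
Ratio: 1 deep purple : 2 violet : 1 white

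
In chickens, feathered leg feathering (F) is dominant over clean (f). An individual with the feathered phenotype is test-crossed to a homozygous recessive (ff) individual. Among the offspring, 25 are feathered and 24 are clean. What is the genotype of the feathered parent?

Test cross: ? × ff
Offspring: 25 feathered, 24 clean — approximately 1:1.
A 1:1 ratio in a test cross indicates the unknown parent is heterozygous (Ff).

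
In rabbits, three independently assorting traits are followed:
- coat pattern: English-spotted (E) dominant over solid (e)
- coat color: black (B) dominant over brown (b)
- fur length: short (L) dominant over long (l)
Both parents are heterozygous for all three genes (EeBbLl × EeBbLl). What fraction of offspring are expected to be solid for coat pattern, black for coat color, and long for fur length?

Trihybrid cross: EeBbLl × EeBbLl
Each trait segregates independently with a 3:1 phenotypic ratio, so each gene contributes 3/4 (dominant) or 1/4 (recessive).
Target: solid (coat pattern), black (coat color), long (fur length)
Probability = product of independent per-trait probabilities
= 1/4 × 3/4 × 1/4 = 3/64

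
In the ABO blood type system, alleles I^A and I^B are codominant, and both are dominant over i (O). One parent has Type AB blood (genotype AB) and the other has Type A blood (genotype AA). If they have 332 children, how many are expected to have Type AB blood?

Cross: AB × AA
Possible offspring genotypes: 2 AA, 2 AB
Blood type counts: 2 Type A, 2 Type AB
Probability of Type AB: 2/4 = 1/2
Expected count = 1/2 × 332 = 166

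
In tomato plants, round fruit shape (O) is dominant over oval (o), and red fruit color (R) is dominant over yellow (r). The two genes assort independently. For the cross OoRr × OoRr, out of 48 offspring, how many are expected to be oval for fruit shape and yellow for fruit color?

Dihybrid cross OoRr × OoRr — consider each gene separately:
fruit shape: Oo × Oo → 1 OO, 2 Oo, 1 oo → 3 O_ : 1 oo (out of 4)
fruit color: Rr × Rr → 1 RR, 2 Rr, 1 rr → 3 R_ : 1 rr (out of 4)
Looking for: oval (oo) and yellow (rr)
P(oval) = 1/4, P(yellow) = 1/4
P(both) = 1/4 × 1/4 = 1/16
Expected count = 1/16 × 48 = 3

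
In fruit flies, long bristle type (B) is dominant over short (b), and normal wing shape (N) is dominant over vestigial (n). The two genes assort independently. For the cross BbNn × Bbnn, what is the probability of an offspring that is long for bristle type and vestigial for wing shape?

Dihybrid cross BbNn × Bbnn — consider each gene separately:
bristle type: Bb × Bb → 1 BB, 2 Bb, 1 bb → 3 B_ : 1 bb (out of 4)
wing shape: Nn × nn → 2 Nn, 2 nn → 2 N_ : 2 nn (out of 4)
Looking for: long (B_) and vestigial (nn)
P(long) = 3/4, P(vestigial) = 2/4
P(both) = 3/4 × 2/4 = 6/16 = 3/8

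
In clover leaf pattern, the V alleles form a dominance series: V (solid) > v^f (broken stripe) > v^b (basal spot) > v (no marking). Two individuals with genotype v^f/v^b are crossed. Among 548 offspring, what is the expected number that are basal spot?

Cross: v^f/v^b × v^f/v^b
Allele dominance: V > v^f > v^b > v
Offspring genotypes: 1 v^f/v^f, 2 v^f/v^b, 1 v^b/v^b
Phenotype counts: 3 broken stripe, 1 basal spot
basal spot: 1 out of 4 → fraction 1/4
Expected count = 1/4 × 548 = 137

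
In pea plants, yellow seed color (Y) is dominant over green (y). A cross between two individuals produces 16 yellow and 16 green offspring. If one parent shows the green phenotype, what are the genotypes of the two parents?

Observed offspring: 16 yellow, 16 green
The observed ratio simplifies to 1:1. One parent shows green, so its genotype must be yy. A 1:1 offspring split requires the other parent to be heterozygous (Yy).
Parent genotypes: yy × Yy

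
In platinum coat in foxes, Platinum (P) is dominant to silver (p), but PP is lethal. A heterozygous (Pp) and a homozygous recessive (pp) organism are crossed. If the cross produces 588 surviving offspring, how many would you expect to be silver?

Cross: Pp × pp
Punnett square offspring (before lethality): 2 Pp, 2 pp
No PP offspring are produced in this cross.
silver: 2 out of 4 → fraction 1/2
Expected count = 1/2 × 588 = 294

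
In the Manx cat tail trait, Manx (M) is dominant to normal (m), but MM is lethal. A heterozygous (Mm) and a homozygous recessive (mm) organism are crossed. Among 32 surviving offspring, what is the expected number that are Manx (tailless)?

Cross: Mm × mm
Punnett square offspring (before lethality): 2 Mm, 2 mm
No MM offspring are produced in this cross.
Manx (tailless): 2 out of 4 → fraction 1/2
Expected count = 1/2 × 32 = 16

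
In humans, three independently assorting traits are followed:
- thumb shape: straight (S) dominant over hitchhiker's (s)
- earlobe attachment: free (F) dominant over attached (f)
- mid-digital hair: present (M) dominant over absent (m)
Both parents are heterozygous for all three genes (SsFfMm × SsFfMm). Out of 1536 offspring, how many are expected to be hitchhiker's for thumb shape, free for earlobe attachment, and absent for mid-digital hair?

Trihybrid cross: SsFfMm × SsFfMm
Each trait segregates independently with a 3:1 phenotypic ratio, so each gene contributes 3/4 (dominant) or 1/4 (recessive).
Target: hitchhiker's (thumb shape), free (earlobe attachment), absent (mid-digital hair)
Probability = product of independent per-trait probabilities
= 1/4 × 3/4 × 1/4 = 3/64
Expected count = 3/64 × 1536 = 72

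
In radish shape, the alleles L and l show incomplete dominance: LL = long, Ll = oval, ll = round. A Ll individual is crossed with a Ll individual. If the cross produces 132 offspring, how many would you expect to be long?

Punnett square for Ll × Ll:
Offspring genotypes: 1 LL, 2 Ll, 1 ll
Phenotype counts: 1 long, 2 oval, 1 round
long: 1 out of 4 → fraction 1/4
Expected count = 1/4 × 132 = 33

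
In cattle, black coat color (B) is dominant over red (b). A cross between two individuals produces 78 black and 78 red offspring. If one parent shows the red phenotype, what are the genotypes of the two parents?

Observed offspring: 78 black, 78 red
The observed ratio simplifies to 1:1. One parent shows red, so its genotype must be bb. A 1:1 offspring split requires the other parent to be heterozygous (Bb).
Parent genotypes: bb × Bb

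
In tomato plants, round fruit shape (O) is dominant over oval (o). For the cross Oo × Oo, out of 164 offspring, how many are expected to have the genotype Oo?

Punnett square for Oo × Oo:
Offspring genotypes: 1 OO, 2 Oo, 1 oo
Total offspring: 4
Count with target: 2
Probability: 2/4 = 1/2
Expected count = 1/2 × 164 = 82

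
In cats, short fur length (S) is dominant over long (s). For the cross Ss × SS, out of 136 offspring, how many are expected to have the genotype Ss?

Punnett square for Ss × SS:
Offspring genotypes: 2 SS, 2 Ss
Total offspring: 4
Count with target: 2
Probability: 2/4 = 1/2
Expected count = 1/2 × 136 = 68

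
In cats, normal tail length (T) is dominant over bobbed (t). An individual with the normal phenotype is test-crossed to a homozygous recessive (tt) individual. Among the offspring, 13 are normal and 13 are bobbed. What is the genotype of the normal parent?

Test cross: ? × tt
Offspring: 13 normal, 13 bobbed — approximately 1:1.
A 1:1 ratio in a test cross indicates the unknown parent is heterozygous (Tt).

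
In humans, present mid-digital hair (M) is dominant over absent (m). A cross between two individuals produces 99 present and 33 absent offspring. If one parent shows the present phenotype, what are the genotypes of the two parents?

Observed offspring: 99 present, 33 absent
The observed ratio simplifies to 3:1. Absent (mm) offspring appear, so each parent must contribute one m allele. The parent stated to show present carries M, so it is Mm. The other parent is then either Mm or mm: Mm × mm would give a 1:1 split, whereas Mm × Mm gives 3:1 — matching the data. So both parents are heterozygous (Mm × Mm).
Parent genotypes: Mm × Mm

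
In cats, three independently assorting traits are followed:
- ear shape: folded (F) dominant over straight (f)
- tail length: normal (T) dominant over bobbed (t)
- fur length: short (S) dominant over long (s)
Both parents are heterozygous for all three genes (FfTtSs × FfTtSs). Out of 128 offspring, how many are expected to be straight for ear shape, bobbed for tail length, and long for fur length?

Trihybrid cross: FfTtSs × FfTtSs
Each trait segregates independently with a 3:1 phenotypic ratio, so each gene contributes 3/4 (dominant) or 1/4 (recessive).
Target: straight (ear shape), bobbed (tail length), long (fur length)
Probability = product of independent per-trait probabilities
= 1/4 × 1/4 × 1/4 = 1/64
Expected count = 1/64 × 128 = 2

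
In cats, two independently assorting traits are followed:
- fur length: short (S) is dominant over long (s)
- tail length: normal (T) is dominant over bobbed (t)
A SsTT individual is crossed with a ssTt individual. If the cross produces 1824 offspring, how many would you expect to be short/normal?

Dihybrid cross SsTT × ssTt — consider each gene separately:
fur length: Ss × ss → 2 Ss, 2 ss → 2 S_ : 2 ss (out of 4)
tail length: TT × Tt → 2 TT, 2 Tt → 4 T_ (out of 4)
Combine (counts out of 4 × 4 = 16): short/normal (S_T_) = 2×4 = 8; long/normal (ssT_) = 2×4 = 8
Phenotype counts (out of 16): 8 short/normal, 8 long/normal
short/normal: 8 out of 16 → fraction 1/2
Expected count = 1/2 × 1824 = 912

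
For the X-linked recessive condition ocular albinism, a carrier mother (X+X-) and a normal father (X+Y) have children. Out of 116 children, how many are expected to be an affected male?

Cross: X+X- × X+Y
Offspring: 1 X+X+, 1 X+Y, 1 X+X-, 1 X-Y
Probability of an affected male: 1/4
Expected count = 1/4 × 116 = 29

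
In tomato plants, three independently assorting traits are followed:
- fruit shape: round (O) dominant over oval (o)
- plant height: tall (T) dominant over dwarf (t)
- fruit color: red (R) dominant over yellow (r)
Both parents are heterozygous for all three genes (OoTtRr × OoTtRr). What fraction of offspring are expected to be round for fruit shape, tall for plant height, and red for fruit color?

Trihybrid cross: OoTtRr × OoTtRr
Each trait segregates independently with a 3:1 phenotypic ratio, so each gene contributes 3/4 (dominant) or 1/4 (recessive).
Target: round (fruit shape), tall (plant height), red (fruit color)
Probability = product of independent per-trait probabilities
= 3/4 × 3/4 × 3/4 = 27/64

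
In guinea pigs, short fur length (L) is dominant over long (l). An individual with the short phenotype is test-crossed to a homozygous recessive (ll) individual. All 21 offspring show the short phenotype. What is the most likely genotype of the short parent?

Test cross: ? × ll
All offspring are short.
If the unknown parent were heterozygous (Ll), about half of 21 offspring would be long; none are. The unknown parent is most likely homozygous dominant (LL).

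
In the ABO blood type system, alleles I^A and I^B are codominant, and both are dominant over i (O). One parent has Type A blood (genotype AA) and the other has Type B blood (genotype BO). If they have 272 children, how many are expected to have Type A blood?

Cross: AA × BO
Possible offspring genotypes: 2 AB, 2 AO
Blood type counts: 2 Type AB, 2 Type A
Probability of Type A: 2/4 = 1/2
Expected count = 1/2 × 272 = 136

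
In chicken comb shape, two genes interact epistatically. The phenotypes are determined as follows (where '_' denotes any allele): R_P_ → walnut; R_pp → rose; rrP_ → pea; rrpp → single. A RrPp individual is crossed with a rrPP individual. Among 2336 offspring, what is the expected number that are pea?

Cross: RrPp × rrPP — consider each gene separately:
R gene: Rr × rr → 2 Rr, 2 rr → 2 R_ : 2 rr (out of 4)
P gene: Pp × PP → 2 PP, 2 Pp → 4 P_ (out of 4)
Genotype classes (out of 4 × 4 = 16): R_P_ = 2×4 = 8; rrP_ = 2×4 = 8
Apply the phenotype rules: R_P_ (8) → walnut; rrP_ (8) → pea
Phenotype counts (out of 16): 8 walnut, 8 pea
pea: 8 out of 16 → fraction 1/2
Expected count = 1/2 × 2336 = 1168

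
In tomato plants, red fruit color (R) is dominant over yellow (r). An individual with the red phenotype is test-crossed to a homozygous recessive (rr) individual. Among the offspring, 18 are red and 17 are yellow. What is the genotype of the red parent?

Test cross: ? × rr
Offspring: 18 red, 17 yellow — approximately 1:1.
A 1:1 ratio in a test cross indicates the unknown parent is heterozygous (Rr).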